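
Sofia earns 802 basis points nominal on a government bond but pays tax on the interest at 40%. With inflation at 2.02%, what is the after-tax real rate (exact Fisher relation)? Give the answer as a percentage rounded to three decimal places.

After-tax nominal return = 8.02% × (1 − 0.4) = 4.8120%.
1 + r = 1.04812 / 1.02020 = 1.027367
After-tax real rate = 1.027367 − 1 → 2.737%.

2.737%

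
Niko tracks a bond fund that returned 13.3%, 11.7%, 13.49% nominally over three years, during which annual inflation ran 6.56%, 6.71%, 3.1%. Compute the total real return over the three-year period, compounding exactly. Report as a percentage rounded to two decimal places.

Compound the nominal returns: 1.1330 × 1.1170 × 1.1349 = 1.436285.
Compound inflation: 1.0656 × 1.0671 × 1.0310 = 1.172352.
Deflate: 1.436285 / 1.172352 = 1.225131.
Total real return = 1.225131 − 1 → 22.51%.

22.51%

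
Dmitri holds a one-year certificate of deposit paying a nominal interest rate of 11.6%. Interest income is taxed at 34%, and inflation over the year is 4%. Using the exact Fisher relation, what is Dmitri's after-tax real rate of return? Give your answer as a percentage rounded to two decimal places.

After-tax nominal return = 11.6% × (1 − 0.34) = 7.6560%.
1 + r = 1.07656 / 1.04000 = 1.035154
After-tax real rate = 1.035154 − 1 → 3.52%.

3.52%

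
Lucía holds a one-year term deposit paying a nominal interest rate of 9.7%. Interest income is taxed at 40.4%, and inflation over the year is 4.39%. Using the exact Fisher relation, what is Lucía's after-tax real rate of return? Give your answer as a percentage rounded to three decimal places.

After-tax nominal return = 9.7% × (1 − 0.404) = 5.7812%.
1 + r = 1.057812 / 1.04390 = 1.013327
After-tax real rate = 1.013327 − 1 → 1.333%.

1.333%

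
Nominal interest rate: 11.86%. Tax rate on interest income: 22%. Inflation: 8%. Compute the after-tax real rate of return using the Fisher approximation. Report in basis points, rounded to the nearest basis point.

125 basis points

After-tax nominal return = 11.86% × (1 − 0.22) = 9.2508%.
r ≈ 9.2508% − 8% → 125 basis points.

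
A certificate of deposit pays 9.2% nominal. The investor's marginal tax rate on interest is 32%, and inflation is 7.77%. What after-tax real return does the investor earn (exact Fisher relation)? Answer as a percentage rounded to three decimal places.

-1.405%

After-tax nominal return = 9.2% × (1 − 0.32) = 6.2560%.
1 + r = 1.06256 / 1.07770 = 0.985952
After-tax real rate = 0.985952 − 1 → -1.405%.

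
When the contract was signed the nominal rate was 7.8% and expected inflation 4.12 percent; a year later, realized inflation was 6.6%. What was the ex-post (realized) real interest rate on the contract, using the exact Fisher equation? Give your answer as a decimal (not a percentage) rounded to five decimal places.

Ex-post: (1 + 0.0780)/(1 + 0.0660) − 1 = 1.1257%
So the realized real rate is 0.01126.

0.01126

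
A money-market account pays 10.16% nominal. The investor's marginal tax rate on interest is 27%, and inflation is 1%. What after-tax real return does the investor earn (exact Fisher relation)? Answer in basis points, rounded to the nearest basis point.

635 basis points

After-tax nominal return = 10.16% × (1 − 0.27) = 7.4168%.
1 + r = 1.074168 / 1.01000 = 1.063533
After-tax real rate = 1.063533 − 1 → 635 basis points.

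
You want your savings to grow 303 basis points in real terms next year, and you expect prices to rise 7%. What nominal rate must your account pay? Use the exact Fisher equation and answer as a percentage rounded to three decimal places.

10.242%

(1 + i) = (1 + r)(1 + π) = 1.03030 × 1.07000 = 1.102421
i = 1.102421 − 1, so the required nominal rate is 10.242%.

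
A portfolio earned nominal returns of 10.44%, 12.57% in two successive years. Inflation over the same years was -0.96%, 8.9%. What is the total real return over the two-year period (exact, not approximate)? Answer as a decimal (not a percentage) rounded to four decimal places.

0.1527

Nominal growth factor = 1.1044 × 1.1257 = 1.243223
Price-level growth factor = 0.9904 × 1.0890 = 1.078546
Real growth factor = 1.243223 / 1.078546 = 1.152685
Total real return = 1.152685 − 1 → 0.1527.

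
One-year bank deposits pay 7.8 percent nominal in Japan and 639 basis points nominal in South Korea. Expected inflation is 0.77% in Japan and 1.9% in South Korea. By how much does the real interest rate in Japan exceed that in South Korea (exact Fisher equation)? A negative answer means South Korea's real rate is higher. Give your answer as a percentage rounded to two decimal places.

Japan: (1 + 0.0780)/(1 + 0.0077) − 1 = 6.9763%
South Korea: (1 + 0.0639)/(1 + 0.0190) − 1 = 4.4063%
Differential = 6.9763% − 4.4063% = 2.5700% → 2.57%.

2.57%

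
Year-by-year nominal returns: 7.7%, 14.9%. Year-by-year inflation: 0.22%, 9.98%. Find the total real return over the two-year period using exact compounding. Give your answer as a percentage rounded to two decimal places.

12.27%

Nominal growth factor = 1.0770 × 1.1490 = 1.237473
Price-level growth factor = 1.0022 × 1.0998 = 1.102220
Real growth factor = 1.237473 / 1.102220 = 1.122710
Total real return = 1.122710 − 1 → 12.27%.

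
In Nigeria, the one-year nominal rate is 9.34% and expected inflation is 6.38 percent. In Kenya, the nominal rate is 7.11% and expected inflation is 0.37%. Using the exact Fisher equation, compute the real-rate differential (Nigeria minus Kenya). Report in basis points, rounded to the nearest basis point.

Nigeria: (1 + 0.0934)/(1 + 0.0638) − 1 = 2.7825%
Kenya: (1 + 0.0711)/(1 + 0.0037) − 1 = 6.7152%
Differential = 2.7825% − 6.7152% = -3.9327% → -393 basis points.

-393 basis points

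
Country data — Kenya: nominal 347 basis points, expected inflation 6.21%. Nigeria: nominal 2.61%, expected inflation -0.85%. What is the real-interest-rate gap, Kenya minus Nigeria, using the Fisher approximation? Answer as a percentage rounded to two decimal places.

Kenya: 3.47% − 6.21% = -2.740%
Nigeria: 2.61% − (-0.85%) = 3.460%
Differential = -6.200% → -6.20%.

-6.20%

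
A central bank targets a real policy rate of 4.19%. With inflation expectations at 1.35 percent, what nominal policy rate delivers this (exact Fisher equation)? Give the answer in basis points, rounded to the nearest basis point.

560 basis points

(1 + i) = (1 + r)(1 + π) = 1.04190 × 1.01350 = 1.05596565
i = 1.05596565 − 1, so the required nominal rate is 560 basis points.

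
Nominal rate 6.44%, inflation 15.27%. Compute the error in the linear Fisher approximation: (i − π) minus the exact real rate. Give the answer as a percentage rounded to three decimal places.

Approximate: r ≈ 6.440% − 15.270% = -8.8300%
Exact: (1 + 0.0644)/(1 + 0.1527) − 1 = -7.6603%
Error = -8.8300% − (-7.6603%) = -1.1697% → -1.170%.

-1.170%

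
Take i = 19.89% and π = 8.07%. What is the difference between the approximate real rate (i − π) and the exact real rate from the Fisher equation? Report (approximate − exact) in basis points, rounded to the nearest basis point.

88 basis points

Approximate: r ≈ 19.890% − 8.070% = 11.8200%
Exact: (1 + 0.1989)/(1 + 0.0807) − 1 = 10.9374%
Error = 11.8200% − 10.9374% = 0.8826% → 88 basis points.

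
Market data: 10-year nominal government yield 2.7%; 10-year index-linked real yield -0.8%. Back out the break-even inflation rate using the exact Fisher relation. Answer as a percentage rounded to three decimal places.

(1 + π) = (1 + i)/(1 + r) = 1.02700 / 0.99200 = 1.035282
Break-even inflation = 1.035282 − 1 → 3.528%.

3.528%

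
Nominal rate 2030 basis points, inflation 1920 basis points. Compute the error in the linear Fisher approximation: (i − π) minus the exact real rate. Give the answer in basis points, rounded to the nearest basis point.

18 basis points

Approximate: r ≈ 20.300% − 19.200% = 1.1000%
Exact: (1 + 0.2030)/(1 + 0.1920) − 1 = 0.9228%
Error = 1.1000% − 0.9228% = 0.1772% → 18 basis points.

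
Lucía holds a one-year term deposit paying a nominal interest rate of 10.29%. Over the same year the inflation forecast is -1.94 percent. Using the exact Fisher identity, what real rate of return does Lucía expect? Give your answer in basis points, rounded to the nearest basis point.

1247 basis points

By the Fisher identity, 1 + r = (1 + i)/(1 + π).
1 + r = 1.10290 / 0.98060 = 1.124720
r = 1.124720 − 1 = 12.4720%, i.e. 1247 basis points.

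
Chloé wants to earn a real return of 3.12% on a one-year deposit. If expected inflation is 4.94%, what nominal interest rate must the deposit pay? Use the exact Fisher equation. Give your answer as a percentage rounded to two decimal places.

8.21%

(1 + i) = (1 + r)(1 + π) = 1.03120 × 1.04940 = 1.08214128
i = 1.08214128 − 1, so the required nominal rate is 8.21%.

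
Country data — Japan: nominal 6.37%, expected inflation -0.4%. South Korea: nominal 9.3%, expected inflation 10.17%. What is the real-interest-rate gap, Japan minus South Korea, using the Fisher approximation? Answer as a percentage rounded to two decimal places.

7.64%

Japan: 6.37% − (-0.4%) = 6.770%
South Korea: 9.3% − 10.17% = -0.870%
Differential = 7.640% → 7.64%.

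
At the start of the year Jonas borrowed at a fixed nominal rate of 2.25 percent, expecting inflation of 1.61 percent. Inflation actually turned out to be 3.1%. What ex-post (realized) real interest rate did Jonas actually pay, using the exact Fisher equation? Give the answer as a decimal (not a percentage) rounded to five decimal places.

-0.00824

Ex-post: (1 + 0.0225)/(1 + 0.0310) − 1 = -0.8244%
So the realized real rate is -0.00824.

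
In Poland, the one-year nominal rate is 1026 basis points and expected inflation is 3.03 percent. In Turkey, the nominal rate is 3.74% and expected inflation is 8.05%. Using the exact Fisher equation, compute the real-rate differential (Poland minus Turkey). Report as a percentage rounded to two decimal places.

Poland: (1 + 0.1026)/(1 + 0.0303) − 1 = 7.0174%
Turkey: (1 + 0.0374)/(1 + 0.0805) − 1 = -3.9889%
Differential = 7.0174% − (-3.9889%) = 11.0063% → 11.01%.

11.01%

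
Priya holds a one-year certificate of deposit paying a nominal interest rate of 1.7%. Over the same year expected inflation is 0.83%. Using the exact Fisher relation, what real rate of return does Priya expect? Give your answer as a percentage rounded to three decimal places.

0.863%

By the Fisher relation, 1 + r = (1 + i)/(1 + π).
1 + r = 1.01700 / 1.00830 = 1.008628
r = 1.008628 − 1 = 0.8628%, i.e. 0.863%.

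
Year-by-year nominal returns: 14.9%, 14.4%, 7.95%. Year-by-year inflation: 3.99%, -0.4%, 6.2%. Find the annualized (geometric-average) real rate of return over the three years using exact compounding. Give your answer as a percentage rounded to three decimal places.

Compound the nominal returns: 1.1490 × 1.1440 × 1.0795 = 1.41895525.
Compound inflation: 1.0399 × 0.9960 × 1.0620 = 1.09995630.
Deflate: 1.41895525 / 1.09995630 = 1.29001056.
Annualized real rate = 1.29001056^(1/3) − 1 = 8.8590% → 8.859%.

8.859%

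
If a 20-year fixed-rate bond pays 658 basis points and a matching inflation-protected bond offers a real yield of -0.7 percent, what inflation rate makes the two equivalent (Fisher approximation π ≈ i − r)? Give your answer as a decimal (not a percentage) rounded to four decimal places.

π ≈ i − r = 6.58% − (-0.7%) → 0.0728.

0.0728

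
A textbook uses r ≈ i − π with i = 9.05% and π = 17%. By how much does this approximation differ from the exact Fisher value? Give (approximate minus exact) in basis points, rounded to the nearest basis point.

Approximate: r ≈ 9.050% − 17.000% = -7.9500%
Exact: (1 + 0.0905)/(1 + 0.1700) − 1 = -6.7949%
Error = -7.9500% − (-6.7949%) = -1.1551% → -116 basis points.

-116 basis points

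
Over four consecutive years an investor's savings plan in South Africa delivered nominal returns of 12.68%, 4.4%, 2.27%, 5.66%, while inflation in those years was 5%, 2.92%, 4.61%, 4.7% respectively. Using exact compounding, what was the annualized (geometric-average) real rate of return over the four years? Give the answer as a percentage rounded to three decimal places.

1.800%

Nominal growth factor = 1.1268 × 1.0440 × 1.0227 × 1.0566 = 1.27117751
Price-level growth factor = 1.0500 × 1.0292 × 1.0461 × 1.0470 = 1.18361091
Real growth factor = 1.27117751 / 1.18361091 = 1.07398258
Annualized real rate = 1.07398258^(1/4) − 1 = 1.8004% → 1.800%.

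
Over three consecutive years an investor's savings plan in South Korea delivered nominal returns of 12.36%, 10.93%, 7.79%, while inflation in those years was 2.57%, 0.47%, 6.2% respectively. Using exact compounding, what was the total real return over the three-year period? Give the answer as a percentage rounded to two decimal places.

22.76%

Compound the nominal returns: 1.1236 × 1.1093 × 1.0779 = 1.343505.
Compound inflation: 1.0257 × 1.0047 × 1.0620 = 1.094413.
Deflate: 1.343505 / 1.094413 = 1.227603.
Total real return = 1.227603 − 1 → 22.76%.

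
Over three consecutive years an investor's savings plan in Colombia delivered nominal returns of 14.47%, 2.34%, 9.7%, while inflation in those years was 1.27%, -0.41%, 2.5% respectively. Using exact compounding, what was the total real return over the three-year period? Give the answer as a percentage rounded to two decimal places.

24.31%

Nominal growth factor = 1.1447 × 1.0234 × 1.0970 = 1.285120
Price-level growth factor = 1.0127 × 0.9959 × 1.0250 = 1.033762
Real growth factor = 1.285120 / 1.033762 = 1.243149
Total real return = 1.243149 − 1 → 24.31%.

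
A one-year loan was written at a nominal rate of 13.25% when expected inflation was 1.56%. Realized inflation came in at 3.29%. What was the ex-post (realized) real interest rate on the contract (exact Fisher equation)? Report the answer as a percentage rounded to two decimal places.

9.64%

Ex-post: (1 + 0.1325)/(1 + 0.0329) − 1 = 9.6428%
So the realized real rate is 9.64%.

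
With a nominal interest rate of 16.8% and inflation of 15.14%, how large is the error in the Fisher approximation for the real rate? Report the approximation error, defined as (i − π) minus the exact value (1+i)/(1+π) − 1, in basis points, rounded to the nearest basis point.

Approximate: r ≈ 16.800% − 15.140% = 1.6600%
Exact: (1 + 0.1680)/(1 + 0.1514) − 1 = 1.4417%
Error = 1.6600% − 1.4417% = 0.2183% → 22 basis points.

22 basis points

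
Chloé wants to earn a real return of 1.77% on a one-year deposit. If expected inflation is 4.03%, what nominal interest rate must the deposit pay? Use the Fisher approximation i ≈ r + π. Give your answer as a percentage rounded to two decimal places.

5.80%

i ≈ r + π = 1.77% + 4.03% = 5.80%.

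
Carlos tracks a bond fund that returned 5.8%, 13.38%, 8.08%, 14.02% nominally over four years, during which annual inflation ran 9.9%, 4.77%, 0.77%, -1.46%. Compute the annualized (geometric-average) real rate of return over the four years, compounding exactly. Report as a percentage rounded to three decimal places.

Compound the nominal returns: 1.0580 × 1.1338 × 1.0808 × 1.1402 = 1.47825206.
Compound inflation: 1.0990 × 1.0477 × 1.0077 × 0.9854 = 1.14334804.
Deflate: 1.47825206 / 1.14334804 = 1.29291520.
Annualized real rate = 1.29291520^(1/4) − 1 = 6.6332% → 6.633%.

6.633%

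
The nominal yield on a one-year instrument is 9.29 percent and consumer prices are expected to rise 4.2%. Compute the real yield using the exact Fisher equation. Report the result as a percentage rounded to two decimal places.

1 + r = 1.09290 / 1.04200 = 1.048848
r = 1.048848 − 1 = 4.8848%, i.e. 4.88%.

4.88%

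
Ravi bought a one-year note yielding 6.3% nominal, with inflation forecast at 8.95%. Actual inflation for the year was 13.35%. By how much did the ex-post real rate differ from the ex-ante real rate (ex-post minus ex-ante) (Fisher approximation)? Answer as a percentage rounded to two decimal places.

Ex-ante: 6.3% − 8.95% = -2.650%
Ex-post: 6.3% − 13.35% = -7.050%
Difference (ex-post − ex-ante) = -4.4000% → -4.40%.

-4.40%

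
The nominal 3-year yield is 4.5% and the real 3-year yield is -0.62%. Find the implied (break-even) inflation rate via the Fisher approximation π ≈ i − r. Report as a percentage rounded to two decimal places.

5.12%

π ≈ i − r = 4.5% − (-0.62%) → 5.12%.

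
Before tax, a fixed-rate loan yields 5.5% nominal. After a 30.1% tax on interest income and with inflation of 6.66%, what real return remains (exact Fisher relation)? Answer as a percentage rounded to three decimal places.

After-tax nominal return = 5.5% × (1 − 0.301) = 3.8445%.
1 + r = 1.038445 / 1.06660 = 0.973603
After-tax real rate = 0.973603 − 1 → -2.640%.

-2.640%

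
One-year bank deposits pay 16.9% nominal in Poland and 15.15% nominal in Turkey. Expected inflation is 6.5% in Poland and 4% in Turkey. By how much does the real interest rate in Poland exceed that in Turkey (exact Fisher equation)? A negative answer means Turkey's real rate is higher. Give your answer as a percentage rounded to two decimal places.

Poland: (1 + 0.1690)/(1 + 0.0650) − 1 = 9.7653%
Turkey: (1 + 0.1515)/(1 + 0.0400) − 1 = 10.7212%
Differential = 9.7653% − 10.7212% = -0.9559% → -0.96%.

-0.96%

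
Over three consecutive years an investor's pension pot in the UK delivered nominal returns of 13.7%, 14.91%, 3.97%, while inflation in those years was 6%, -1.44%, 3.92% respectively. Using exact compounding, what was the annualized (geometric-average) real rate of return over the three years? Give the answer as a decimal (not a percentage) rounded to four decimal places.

0.0776

Compound the nominal returns: 1.1370 × 1.1491 × 1.0397 = 1.35839581.
Compound inflation: 1.0600 × 0.9856 × 1.0392 = 1.08568965.
Deflate: 1.35839581 / 1.08568965 = 1.25118242.
Annualized real rate = 1.25118242^(1/3) − 1 = 7.7557% → 0.0776.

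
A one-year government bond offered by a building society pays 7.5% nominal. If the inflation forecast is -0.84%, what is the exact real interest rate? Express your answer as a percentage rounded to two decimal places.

8.41%

By the Fisher relation, 1 + r = (1 + i)/(1 + π).
1 + r = 1.07500 / 0.99160 = 1.084106
r = 1.084106 − 1 = 8.4106%, i.e. 8.41%.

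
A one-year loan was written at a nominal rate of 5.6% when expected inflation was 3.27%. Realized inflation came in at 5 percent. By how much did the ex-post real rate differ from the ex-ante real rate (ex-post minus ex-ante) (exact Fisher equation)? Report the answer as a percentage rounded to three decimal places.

Ex-ante: (1 + 0.0560)/(1 + 0.0327) − 1 = 2.2562%
Ex-post: (1 + 0.0560)/(1 + 0.0500) − 1 = 0.5714%
Difference (ex-post − ex-ante) = -1.6848% → -1.685%.

-1.685%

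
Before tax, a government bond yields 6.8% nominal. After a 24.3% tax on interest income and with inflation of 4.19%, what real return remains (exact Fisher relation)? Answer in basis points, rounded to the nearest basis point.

After-tax nominal return = 6.8% × (1 − 0.243) = 5.1476%.
1 + r = 1.051476 / 1.04190 = 1.009191
After-tax real rate = 1.009191 − 1 → 92 basis points.

92 basis points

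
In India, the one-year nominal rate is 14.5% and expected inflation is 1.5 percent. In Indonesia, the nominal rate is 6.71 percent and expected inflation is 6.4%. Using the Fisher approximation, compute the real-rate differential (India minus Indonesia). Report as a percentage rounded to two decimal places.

12.69%

India: 14.5% − 1.5% = 13.000%
Indonesia: 6.71% − 6.4% = 0.310%
Differential = 12.690% → 12.69%.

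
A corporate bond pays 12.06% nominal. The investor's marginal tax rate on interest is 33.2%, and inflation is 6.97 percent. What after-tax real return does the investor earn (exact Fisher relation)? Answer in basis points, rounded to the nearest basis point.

102 basis points

After-tax nominal return = 12.06% × (1 − 0.332) = 8.05608%.
1 + r = 1.0805608 / 1.06970 = 1.010153
After-tax real rate = 1.010153 − 1 → 102 basis points.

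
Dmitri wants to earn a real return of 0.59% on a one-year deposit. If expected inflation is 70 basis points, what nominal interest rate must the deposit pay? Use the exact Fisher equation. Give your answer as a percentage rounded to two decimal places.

(1 + i) = (1 + r)(1 + π) = 1.00590 × 1.00700 = 1.0129413
i = 1.0129413 − 1, so the required nominal rate is 1.29%.

1.29%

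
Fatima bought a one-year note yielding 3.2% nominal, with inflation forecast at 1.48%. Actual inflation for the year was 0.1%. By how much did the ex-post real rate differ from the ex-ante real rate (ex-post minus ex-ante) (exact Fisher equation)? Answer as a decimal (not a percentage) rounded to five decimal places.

Ex-ante: (1 + 0.0320)/(1 + 0.0148) − 1 = 1.6949%
Ex-post: (1 + 0.0320)/(1 + 0.0010) − 1 = 3.0969%
Difference (ex-post − ex-ante) = 1.4020% → 0.01402.

0.01402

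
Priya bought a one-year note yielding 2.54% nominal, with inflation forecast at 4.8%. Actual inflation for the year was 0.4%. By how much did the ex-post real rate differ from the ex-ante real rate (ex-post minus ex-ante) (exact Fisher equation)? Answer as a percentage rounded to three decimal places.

4.288%

Ex-ante: (1 + 0.0254)/(1 + 0.0480) − 1 = -2.1565%
Ex-post: (1 + 0.0254)/(1 + 0.0040) − 1 = 2.1315%
Difference (ex-post − ex-ante) = 4.2880% → 4.288%.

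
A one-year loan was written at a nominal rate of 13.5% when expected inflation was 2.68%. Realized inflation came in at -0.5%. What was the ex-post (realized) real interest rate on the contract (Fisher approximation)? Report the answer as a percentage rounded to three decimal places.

Ex-post: 13.5% − (-0.5%) = 14.000%
So the realized real rate is 14.000%.

14.000%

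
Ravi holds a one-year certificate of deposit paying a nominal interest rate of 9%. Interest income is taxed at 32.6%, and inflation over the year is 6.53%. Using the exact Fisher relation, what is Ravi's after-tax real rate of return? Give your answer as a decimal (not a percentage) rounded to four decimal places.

After-tax nominal return = 9% × (1 − 0.326) = 6.0660%.
1 + r = 1.06066 / 1.06530 = 0.995644
After-tax real rate = 0.995644 − 1 → -0.0044.

-0.0044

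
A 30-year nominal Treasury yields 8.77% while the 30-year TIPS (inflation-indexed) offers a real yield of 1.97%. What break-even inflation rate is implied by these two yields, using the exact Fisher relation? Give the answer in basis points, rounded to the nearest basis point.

667 basis points

(1 + π) = (1 + i)/(1 + r) = 1.08770 / 1.01970 = 1.066686
Break-even inflation = 1.066686 − 1 → 667 basis points.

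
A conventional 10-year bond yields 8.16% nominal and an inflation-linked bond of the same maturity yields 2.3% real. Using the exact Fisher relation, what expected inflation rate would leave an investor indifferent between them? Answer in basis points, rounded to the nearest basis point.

573 basis points

(1 + π) = (1 + i)/(1 + r) = 1.08160 / 1.02300 = 1.057283
Break-even inflation = 1.057283 − 1 → 573 basis points.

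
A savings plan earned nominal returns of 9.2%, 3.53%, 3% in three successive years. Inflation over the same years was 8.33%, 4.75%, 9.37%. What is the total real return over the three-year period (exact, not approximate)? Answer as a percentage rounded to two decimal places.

-6.17%

Compound the nominal returns: 1.0920 × 1.0353 × 1.0300 = 1.164464.
Compound inflation: 1.0833 × 1.0475 × 1.0937 = 1.241083.
Deflate: 1.164464 / 1.241083 = 0.938264.
Total real return = 0.938264 − 1 → -6.17%.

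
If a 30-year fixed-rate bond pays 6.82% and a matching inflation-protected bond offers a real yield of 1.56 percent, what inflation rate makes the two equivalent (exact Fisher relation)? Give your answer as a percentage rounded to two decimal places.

5.18%

(1 + π) = (1 + i)/(1 + r) = 1.06820 / 1.01560 = 1.051792
Break-even inflation = 1.051792 − 1 → 5.18%.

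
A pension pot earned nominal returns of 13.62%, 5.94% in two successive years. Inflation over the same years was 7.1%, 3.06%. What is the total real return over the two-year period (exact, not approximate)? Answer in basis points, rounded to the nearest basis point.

905 basis points

Nominal growth factor = 1.1362 × 1.0594 = 1.203690
Price-level growth factor = 1.0710 × 1.0306 = 1.103773
Real growth factor = 1.203690 / 1.103773 = 1.090524
Total real return = 1.090524 − 1 → 905 basis points.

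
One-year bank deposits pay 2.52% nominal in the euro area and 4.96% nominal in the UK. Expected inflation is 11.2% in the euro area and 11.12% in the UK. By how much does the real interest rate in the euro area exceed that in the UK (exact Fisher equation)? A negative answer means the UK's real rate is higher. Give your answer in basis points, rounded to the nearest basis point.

-226 basis points

The euro area: (1 + 0.0252)/(1 + 0.1120) − 1 = -7.8058%
The UK: (1 + 0.0496)/(1 + 0.1112) − 1 = -5.5436%
Differential = -7.8058% − (-5.5436%) = -2.2622% → -226 basis points.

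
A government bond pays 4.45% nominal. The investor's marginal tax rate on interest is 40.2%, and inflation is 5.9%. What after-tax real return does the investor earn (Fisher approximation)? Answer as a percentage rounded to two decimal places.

-3.24%

After-tax nominal return = 4.45% × (1 − 0.402) = 2.6611%.
r ≈ 2.6611% − 5.9% → -3.24%.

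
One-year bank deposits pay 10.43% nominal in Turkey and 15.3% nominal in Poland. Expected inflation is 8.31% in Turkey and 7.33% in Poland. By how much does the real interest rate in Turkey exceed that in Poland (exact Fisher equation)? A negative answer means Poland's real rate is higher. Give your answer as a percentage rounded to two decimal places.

-5.47%

Turkey: (1 + 0.1043)/(1 + 0.0831) − 1 = 1.9573%
Poland: (1 + 0.1530)/(1 + 0.0733) − 1 = 7.4257%
Differential = 1.9573% − 7.4257% = -5.4684% → -5.47%.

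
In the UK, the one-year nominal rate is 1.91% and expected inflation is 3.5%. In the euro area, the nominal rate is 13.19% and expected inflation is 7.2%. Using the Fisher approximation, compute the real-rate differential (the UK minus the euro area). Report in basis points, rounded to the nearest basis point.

The UK: 1.91% − 3.5% = -1.590%
The euro area: 13.19% − 7.2% = 5.990%
Differential = -7.580% → -758 basis points.

-758 basis points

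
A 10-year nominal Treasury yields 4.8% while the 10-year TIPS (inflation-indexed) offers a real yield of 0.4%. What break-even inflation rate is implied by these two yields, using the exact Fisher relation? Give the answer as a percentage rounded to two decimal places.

(1 + π) = (1 + i)/(1 + r) = 1.04800 / 1.00400 = 1.043825
Break-even inflation = 1.043825 − 1 → 4.38%.

4.38%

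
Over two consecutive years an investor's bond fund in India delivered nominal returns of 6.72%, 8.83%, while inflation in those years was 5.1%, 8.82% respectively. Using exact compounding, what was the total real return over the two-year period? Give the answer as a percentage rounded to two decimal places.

Compound the nominal returns: 1.0672 × 1.0883 = 1.161434.
Compound inflation: 1.0510 × 1.0882 = 1.143698.
Deflate: 1.161434 / 1.143698 = 1.015507.
Total real return = 1.015507 − 1 → 1.55%.

1.55%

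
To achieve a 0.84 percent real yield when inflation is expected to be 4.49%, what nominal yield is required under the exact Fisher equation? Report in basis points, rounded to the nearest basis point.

537 basis points

(1 + i) = (1 + r)(1 + π) = 1.00840 × 1.04490 = 1.05367716
i = 1.05367716 − 1, so the required nominal rate is 537 basis points.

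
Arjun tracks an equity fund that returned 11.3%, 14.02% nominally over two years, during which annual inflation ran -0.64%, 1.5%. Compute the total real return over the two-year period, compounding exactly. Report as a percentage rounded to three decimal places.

25.834%

Nominal growth factor = 1.1130 × 1.1402 = 1.269043
Price-level growth factor = 0.9936 × 1.0150 = 1.008504
Real growth factor = 1.269043 / 1.008504 = 1.258342
Total real return = 1.258342 − 1 → 25.834%.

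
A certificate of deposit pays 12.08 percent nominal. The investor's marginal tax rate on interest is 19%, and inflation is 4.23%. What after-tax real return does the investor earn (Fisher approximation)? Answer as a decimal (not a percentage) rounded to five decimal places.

0.05555

After-tax nominal return = 12.08% × (1 − 0.19) = 9.7848%.
r ≈ 9.7848% − 4.23% → 0.05555.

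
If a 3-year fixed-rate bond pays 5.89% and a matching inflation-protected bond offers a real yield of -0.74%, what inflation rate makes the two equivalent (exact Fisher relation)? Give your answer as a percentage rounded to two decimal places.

(1 + π) = (1 + i)/(1 + r) = 1.05890 / 0.99260 = 1.066794
Break-even inflation = 1.066794 − 1 → 6.68%.

6.68%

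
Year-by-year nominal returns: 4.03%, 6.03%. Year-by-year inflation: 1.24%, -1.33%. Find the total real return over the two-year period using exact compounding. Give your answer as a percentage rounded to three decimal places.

Nominal growth factor = 1.0403 × 1.0603 = 1.103030
Price-level growth factor = 1.0124 × 0.9867 = 0.998935
Real growth factor = 1.103030 / 0.998935 = 1.104206
Total real return = 1.104206 − 1 → 10.421%.

10.421%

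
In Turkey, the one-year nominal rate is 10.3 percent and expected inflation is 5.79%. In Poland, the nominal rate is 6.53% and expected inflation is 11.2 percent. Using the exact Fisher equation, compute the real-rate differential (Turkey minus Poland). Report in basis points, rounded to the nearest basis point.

846 basis points

Turkey: (1 + 0.1030)/(1 + 0.0579) − 1 = 4.2632%
Poland: (1 + 0.0653)/(1 + 0.1120) − 1 = -4.1996%
Differential = 4.2632% − (-4.1996%) = 8.4628% → 846 basis points.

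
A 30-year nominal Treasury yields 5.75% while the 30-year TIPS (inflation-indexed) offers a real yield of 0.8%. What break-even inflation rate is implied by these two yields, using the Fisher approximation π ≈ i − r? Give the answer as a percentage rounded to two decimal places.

π ≈ i − r = 5.75% − 0.8% → 4.95%.

4.95%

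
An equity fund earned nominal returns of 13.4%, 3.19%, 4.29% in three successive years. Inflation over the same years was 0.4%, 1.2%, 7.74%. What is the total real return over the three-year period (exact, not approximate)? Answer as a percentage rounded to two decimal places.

Compound the nominal returns: 1.1340 × 1.0319 × 1.0429 = 1.220375.
Compound inflation: 1.0040 × 1.0120 × 1.0774 = 1.094690.
Deflate: 1.220375 / 1.094690 = 1.114813.
Total real return = 1.114813 − 1 → 11.48%.

11.48%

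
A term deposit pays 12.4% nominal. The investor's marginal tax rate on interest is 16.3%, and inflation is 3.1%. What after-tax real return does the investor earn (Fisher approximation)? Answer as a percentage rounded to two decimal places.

7.28%

After-tax nominal return = 12.4% × (1 − 0.163) = 10.3788%.
r ≈ 10.3788% − 3.1% → 7.28%.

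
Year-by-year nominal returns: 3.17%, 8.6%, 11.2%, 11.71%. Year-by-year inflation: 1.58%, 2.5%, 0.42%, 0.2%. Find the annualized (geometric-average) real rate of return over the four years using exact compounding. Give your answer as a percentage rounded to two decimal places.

7.36%

Compound the nominal returns: 1.0317 × 1.0860 × 1.1120 × 1.1171 = 1.39181046.
Compound inflation: 1.0158 × 1.0250 × 1.0042 × 1.0020 = 1.04765916.
Deflate: 1.39181046 / 1.04765916 = 1.32849548.
Annualized real rate = 1.32849548^(1/4) − 1 = 7.3594% → 7.36%.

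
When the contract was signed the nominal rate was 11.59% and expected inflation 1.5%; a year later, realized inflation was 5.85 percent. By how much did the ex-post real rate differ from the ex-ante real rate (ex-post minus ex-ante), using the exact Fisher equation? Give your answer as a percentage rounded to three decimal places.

-4.518%

Ex-ante: (1 + 0.1159)/(1 + 0.0150) − 1 = 9.9409%
Ex-post: (1 + 0.1159)/(1 + 0.0585) − 1 = 5.4228%
Difference (ex-post − ex-ante) = -4.5181% → -4.518%.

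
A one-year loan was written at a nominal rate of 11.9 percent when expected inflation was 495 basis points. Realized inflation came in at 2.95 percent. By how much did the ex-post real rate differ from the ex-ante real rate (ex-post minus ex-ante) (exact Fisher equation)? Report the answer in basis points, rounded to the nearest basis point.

207 basis points

Ex-ante: (1 + 0.1190)/(1 + 0.0495) − 1 = 6.6222%
Ex-post: (1 + 0.1190)/(1 + 0.0295) − 1 = 8.6935%
Difference (ex-post − ex-ante) = 2.0713% → 207 basis points.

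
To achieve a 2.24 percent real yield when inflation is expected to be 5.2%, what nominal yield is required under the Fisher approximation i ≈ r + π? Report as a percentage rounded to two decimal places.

7.44%

i ≈ r + π = 2.24% + 5.2% = 7.44%.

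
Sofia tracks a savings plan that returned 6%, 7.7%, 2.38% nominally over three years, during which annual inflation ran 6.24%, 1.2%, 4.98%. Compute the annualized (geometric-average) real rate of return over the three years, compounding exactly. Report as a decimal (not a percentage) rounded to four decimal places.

0.0117

Compound the nominal returns: 1.0600 × 1.0770 × 1.0238 = 1.16879056.
Compound inflation: 1.0624 × 1.0120 × 1.0498 = 1.12869121.
Deflate: 1.16879056 / 1.12869121 = 1.03552730.
Annualized real rate = 1.03552730^(1/3) − 1 = 1.1705% → 0.0117.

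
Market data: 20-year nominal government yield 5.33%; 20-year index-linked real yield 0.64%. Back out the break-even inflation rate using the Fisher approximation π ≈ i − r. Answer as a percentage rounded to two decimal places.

π ≈ i − r = 5.33% − 0.64% → 4.69%.

4.69%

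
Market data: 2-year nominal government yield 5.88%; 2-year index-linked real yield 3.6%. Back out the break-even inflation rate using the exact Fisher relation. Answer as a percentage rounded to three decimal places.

(1 + π) = (1 + i)/(1 + r) = 1.05880 / 1.03600 = 1.022008
Break-even inflation = 1.022008 − 1 → 2.201%.

2.201%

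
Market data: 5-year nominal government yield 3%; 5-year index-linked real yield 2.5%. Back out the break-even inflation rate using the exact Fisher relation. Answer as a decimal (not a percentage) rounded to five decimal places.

0.00488

(1 + π) = (1 + i)/(1 + r) = 1.03000 / 1.02500 = 1.004878
Break-even inflation = 1.004878 − 1 → 0.00488.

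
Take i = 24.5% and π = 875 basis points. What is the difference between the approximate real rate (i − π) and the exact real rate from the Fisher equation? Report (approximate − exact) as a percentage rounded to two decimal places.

1.27%

Approximate: r ≈ 24.500% − 8.750% = 15.7500%
Exact: (1 + 0.2450)/(1 + 0.0875) − 1 = 14.4828%
Error = 15.7500% − 14.4828% = 1.2672% → 1.27%.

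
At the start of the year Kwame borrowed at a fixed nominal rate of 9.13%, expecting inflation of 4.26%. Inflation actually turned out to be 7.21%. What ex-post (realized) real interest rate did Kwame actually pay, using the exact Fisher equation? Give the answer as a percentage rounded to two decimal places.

1.79%

Ex-post: (1 + 0.0913)/(1 + 0.0721) − 1 = 1.7909%
So the realized real rate is 1.79%.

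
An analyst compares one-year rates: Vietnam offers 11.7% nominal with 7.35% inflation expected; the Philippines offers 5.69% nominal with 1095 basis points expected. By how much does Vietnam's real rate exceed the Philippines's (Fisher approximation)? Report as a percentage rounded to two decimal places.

9.61%

Vietnam: 11.7% − 7.35% = 4.350%
The Philippines: 5.69% − 10.95% = -5.260%
Differential = 9.610% → 9.61%.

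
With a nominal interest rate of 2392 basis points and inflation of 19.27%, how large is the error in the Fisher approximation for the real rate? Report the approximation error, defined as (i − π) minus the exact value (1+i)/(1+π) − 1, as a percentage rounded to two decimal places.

0.75%

Approximate: r ≈ 23.920% − 19.270% = 4.6500%
Exact: (1 + 0.2392)/(1 + 0.1927) − 1 = 3.8987%
Error = 4.6500% − 3.8987% = 0.7513% → 0.75%.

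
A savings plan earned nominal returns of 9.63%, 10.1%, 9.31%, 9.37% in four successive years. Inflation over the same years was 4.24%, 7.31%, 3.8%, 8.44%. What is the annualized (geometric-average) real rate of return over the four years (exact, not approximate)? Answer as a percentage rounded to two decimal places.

3.47%

Nominal growth factor = 1.0963 × 1.1010 × 1.0931 × 1.0937 = 1.44302827
Price-level growth factor = 1.0424 × 1.0731 × 1.0380 × 1.0844 = 1.25910358
Real growth factor = 1.44302827 / 1.25910358 = 1.14607590
Annualized real rate = 1.14607590^(1/4) − 1 = 3.4674% → 3.47%.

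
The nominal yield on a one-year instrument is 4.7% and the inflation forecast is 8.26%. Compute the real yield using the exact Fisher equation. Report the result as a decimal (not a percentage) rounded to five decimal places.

-0.03288

By the Fisher equation, 1 + r = (1 + i)/(1 + π).
1 + r = 1.04700 / 1.08260 = 0.967116
r = 0.967116 − 1 = -3.2884%, i.e. -0.03288.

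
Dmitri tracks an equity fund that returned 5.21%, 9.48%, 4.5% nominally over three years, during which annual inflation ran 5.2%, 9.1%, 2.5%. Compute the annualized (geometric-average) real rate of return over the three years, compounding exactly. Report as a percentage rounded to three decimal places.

0.766%

Nominal growth factor = 1.0521 × 1.0948 × 1.0450 = 1.20367184
Price-level growth factor = 1.0520 × 1.0910 × 1.0250 = 1.17642530
Real growth factor = 1.20367184 / 1.17642530 = 1.02316045
Annualized real rate = 1.02316045^(1/3) − 1 = 0.7661% → 0.766%.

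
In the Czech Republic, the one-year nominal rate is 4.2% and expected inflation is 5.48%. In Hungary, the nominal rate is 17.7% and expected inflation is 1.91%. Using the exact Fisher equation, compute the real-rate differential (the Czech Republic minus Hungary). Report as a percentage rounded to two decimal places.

-16.71%

The Czech Republic: (1 + 0.0420)/(1 + 0.0548) − 1 = -1.2135%
Hungary: (1 + 0.1770)/(1 + 0.0191) − 1 = 15.4941%
Differential = -1.2135% − 15.4941% = -16.7076% → -16.71%.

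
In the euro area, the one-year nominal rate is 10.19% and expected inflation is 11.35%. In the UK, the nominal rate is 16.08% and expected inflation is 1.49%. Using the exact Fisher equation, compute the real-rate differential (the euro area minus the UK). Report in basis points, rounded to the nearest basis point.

The euro area: (1 + 0.1019)/(1 + 0.1135) − 1 = -1.0418%
The UK: (1 + 0.1608)/(1 + 0.0149) − 1 = 14.3758%
Differential = -1.0418% − 14.3758% = -15.4176% → -1542 basis points.

-1542 basis points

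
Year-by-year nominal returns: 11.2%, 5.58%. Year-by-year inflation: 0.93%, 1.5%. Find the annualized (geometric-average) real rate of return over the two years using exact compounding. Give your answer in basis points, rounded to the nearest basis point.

Compound the nominal returns: 1.1120 × 1.0558 = 1.17404960.
Compound inflation: 1.0093 × 1.0150 = 1.02443950.
Deflate: 1.17404960 / 1.02443950 = 1.14604093.
Annualized real rate = 1.14604093^(1/2) − 1 = 7.0533% → 705 basis points.

705 basis points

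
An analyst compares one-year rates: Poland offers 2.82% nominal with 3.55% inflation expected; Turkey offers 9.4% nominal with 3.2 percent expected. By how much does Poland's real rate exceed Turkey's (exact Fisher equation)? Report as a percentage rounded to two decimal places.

-6.71%

Poland: (1 + 0.0282)/(1 + 0.0355) − 1 = -0.7050%
Turkey: (1 + 0.0940)/(1 + 0.0320) − 1 = 6.0078%
Differential = -0.7050% − 6.0078% = -6.7127% → -6.71%.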